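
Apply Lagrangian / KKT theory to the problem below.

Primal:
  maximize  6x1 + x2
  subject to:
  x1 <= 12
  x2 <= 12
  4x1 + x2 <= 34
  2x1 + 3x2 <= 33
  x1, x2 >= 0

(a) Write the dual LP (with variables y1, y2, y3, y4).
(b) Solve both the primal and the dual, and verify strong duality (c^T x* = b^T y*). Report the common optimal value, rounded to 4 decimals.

The standard primal-dual pair for 'max c^T x s.t. A x <= b, x >= 0' is:
  Dual:  min b^T y  s.t.  A^T y >= c,  y >= 0.

So the dual LP is:
  minimize  12y1 + 12y2 + 34y3 + 33y4
  subject to:
    y1 + 4y3 + 2y4 >= 6
    y2 + y3 + 3y4 >= 1
    y1, y2, y3, y4 >= 0

Solving the primal: x* = (8.5, 0).
  primal value c^T x* = 51.
Solving the dual: y* = (0, 0, 1.5, 0).
  dual value b^T y* = 51.
Strong duality: c^T x* = b^T y*. Confirmed.

51


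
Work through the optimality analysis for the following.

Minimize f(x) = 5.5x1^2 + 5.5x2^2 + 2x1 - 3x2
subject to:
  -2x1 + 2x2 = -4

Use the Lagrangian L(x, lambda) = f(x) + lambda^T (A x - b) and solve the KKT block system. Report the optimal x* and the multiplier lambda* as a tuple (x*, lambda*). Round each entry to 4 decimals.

Form the Lagrangian:
  L(x, lambda) = (1/2) x^T Q x + c^T x + lambda^T (A x - b)
Stationarity (grad_x L = 0): Q x + c + A^T lambda = 0.
Primal feasibility: A x = b.

This gives the KKT block system:
  [ Q   A^T ] [ x     ]   [-c ]
  [ A    0  ] [ lambda ] = [ b ]

Solving the linear system:
  x*      = (1.0455, -0.9545)
  lambda* = (6.75)
  f(x*)   = 15.9773

x* = (1.0455, -0.9545), lambda* = (6.75)


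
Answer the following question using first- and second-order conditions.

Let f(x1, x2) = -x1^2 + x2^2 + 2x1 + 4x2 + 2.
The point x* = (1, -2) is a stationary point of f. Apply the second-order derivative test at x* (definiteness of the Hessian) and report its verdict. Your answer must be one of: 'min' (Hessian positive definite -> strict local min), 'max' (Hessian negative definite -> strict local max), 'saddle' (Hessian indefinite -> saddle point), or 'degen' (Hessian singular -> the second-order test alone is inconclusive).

Compute the Hessian H = grad^2 f:
  H = [[-2, 0], [0, 2]]
Verify stationarity: grad f(x*) = H x* + g = (0, 0).
Eigenvalues of H: -2, 2.
Eigenvalues have mixed signs, so H is indefinite -> x* is a saddle point.

saddle


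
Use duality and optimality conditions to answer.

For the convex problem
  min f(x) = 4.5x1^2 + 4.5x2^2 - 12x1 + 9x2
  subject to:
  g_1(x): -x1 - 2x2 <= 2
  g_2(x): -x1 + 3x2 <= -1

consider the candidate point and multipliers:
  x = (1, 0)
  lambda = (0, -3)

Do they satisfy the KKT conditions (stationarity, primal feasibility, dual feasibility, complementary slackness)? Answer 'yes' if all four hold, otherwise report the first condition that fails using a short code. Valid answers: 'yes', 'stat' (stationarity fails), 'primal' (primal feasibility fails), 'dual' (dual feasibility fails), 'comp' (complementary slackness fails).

Gradient of f: grad f(x) = Q x + c = (-3, 9)
Constraint values g_i(x) = a_i^T x - b_i:
  g_1((1, 0)) = -3
  g_2((1, 0)) = 0
Stationarity residual: grad f(x) + sum_i lambda_i a_i = (0, 0)
  -> stationarity OK
Primal feasibility (all g_i <= 0): OK
Dual feasibility (all lambda_i >= 0): FAILS
Complementary slackness (lambda_i * g_i(x) = 0 for all i): OK

Verdict: the first failing condition is dual_feasibility -> dual.

dual


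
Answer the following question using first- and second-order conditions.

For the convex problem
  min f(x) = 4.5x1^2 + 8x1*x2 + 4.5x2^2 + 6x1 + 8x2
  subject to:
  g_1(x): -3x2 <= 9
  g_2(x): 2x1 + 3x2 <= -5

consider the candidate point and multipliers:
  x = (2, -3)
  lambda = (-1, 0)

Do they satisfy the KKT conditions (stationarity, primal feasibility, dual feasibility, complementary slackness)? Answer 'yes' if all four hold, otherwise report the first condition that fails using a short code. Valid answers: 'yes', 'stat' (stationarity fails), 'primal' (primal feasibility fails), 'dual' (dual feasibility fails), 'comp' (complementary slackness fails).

Gradient of f: grad f(x) = Q x + c = (0, -3)
Constraint values g_i(x) = a_i^T x - b_i:
  g_1((2, -3)) = 0
  g_2((2, -3)) = 0
Stationarity residual: grad f(x) + sum_i lambda_i a_i = (0, 0)
  -> stationarity OK
Primal feasibility (all g_i <= 0): OK
Dual feasibility (all lambda_i >= 0): FAILS
Complementary slackness (lambda_i * g_i(x) = 0 for all i): OK

Verdict: the first failing condition is dual_feasibility -> dual.

dual


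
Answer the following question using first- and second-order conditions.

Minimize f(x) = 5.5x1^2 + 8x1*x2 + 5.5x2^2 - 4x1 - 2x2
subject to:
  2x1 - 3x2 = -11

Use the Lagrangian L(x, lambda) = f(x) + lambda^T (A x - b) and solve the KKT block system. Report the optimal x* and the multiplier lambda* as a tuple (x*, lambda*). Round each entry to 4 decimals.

Form the Lagrangian:
  L(x, lambda) = (1/2) x^T Q x + c^T x + lambda^T (A x - b)
Stationarity (grad_x L = 0): Q x + c + A^T lambda = 0.
Primal feasibility: A x = b.

This gives the KKT block system:
  [ Q   A^T ] [ x     ]   [-c ]
  [ A    0  ] [ lambda ] = [ b ]

Solving the linear system:
  x*      = (-1.9163, 2.3891)
  lambda* = (2.9833)
  f(x*)   = 17.8515

x* = (-1.9163, 2.3891), lambda* = (2.9833)


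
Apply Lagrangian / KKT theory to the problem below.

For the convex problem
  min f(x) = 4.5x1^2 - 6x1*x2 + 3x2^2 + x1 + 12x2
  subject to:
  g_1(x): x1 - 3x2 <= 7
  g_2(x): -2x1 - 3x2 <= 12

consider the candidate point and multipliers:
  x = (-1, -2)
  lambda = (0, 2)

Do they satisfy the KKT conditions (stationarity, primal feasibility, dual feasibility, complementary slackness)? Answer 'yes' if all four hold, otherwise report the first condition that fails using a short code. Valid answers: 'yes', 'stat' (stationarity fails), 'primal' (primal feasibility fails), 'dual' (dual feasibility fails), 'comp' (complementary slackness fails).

Gradient of f: grad f(x) = Q x + c = (4, 6)
Constraint values g_i(x) = a_i^T x - b_i:
  g_1((-1, -2)) = -2
  g_2((-1, -2)) = -4
Stationarity residual: grad f(x) + sum_i lambda_i a_i = (0, 0)
  -> stationarity OK
Primal feasibility (all g_i <= 0): OK
Dual feasibility (all lambda_i >= 0): OK
Complementary slackness (lambda_i * g_i(x) = 0 for all i): FAILS

Verdict: the first failing condition is complementary_slackness -> comp.

comp


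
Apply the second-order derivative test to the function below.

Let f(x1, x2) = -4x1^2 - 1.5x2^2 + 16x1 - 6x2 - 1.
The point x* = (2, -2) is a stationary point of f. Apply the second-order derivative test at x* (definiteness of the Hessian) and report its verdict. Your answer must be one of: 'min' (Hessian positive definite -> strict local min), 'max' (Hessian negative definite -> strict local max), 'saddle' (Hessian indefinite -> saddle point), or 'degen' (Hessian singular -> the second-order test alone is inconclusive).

Compute the Hessian H = grad^2 f:
  H = [[-8, 0], [0, -3]]
Verify stationarity: grad f(x*) = H x* + g = (0, 0).
Eigenvalues of H: -8, -3.
Both eigenvalues < 0, so H is negative definite -> x* is a strict local max.

max


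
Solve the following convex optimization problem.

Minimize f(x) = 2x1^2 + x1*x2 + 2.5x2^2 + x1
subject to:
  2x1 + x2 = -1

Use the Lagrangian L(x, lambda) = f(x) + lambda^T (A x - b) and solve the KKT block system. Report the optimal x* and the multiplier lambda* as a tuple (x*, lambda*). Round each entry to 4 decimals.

Form the Lagrangian:
  L(x, lambda) = (1/2) x^T Q x + c^T x + lambda^T (A x - b)
Stationarity (grad_x L = 0): Q x + c + A^T lambda = 0.
Primal feasibility: A x = b.

This gives the KKT block system:
  [ Q   A^T ] [ x     ]   [-c ]
  [ A    0  ] [ lambda ] = [ b ]

Solving the linear system:
  x*      = (-0.5, 0)
  lambda* = (0.5)
  f(x*)   = 0

x* = (-0.5, 0), lambda* = (0.5)


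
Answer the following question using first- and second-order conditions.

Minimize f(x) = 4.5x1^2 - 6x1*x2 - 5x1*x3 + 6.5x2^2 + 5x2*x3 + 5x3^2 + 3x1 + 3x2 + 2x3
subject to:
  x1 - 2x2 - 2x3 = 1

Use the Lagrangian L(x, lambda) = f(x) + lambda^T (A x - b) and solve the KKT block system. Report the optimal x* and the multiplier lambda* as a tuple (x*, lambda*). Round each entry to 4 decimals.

Form the Lagrangian:
  L(x, lambda) = (1/2) x^T Q x + c^T x + lambda^T (A x - b)
Stationarity (grad_x L = 0): Q x + c + A^T lambda = 0.
Primal feasibility: A x = b.

This gives the KKT block system:
  [ Q   A^T ] [ x     ]   [-c ]
  [ A    0  ] [ lambda ] = [ b ]

Solving the linear system:
  x*      = (-0.8893, -0.5087, -0.436)
  lambda* = (-0.2284)
  f(x*)   = -2.4187

x* = (-0.8893, -0.5087, -0.436), lambda* = (-0.2284)


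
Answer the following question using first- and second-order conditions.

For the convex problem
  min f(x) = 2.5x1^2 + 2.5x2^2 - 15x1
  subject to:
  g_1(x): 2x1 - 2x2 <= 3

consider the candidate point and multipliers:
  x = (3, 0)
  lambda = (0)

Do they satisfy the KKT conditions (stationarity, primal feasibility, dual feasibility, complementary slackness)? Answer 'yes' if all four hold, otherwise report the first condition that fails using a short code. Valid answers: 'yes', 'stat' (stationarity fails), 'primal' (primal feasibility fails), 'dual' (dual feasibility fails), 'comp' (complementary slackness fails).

Gradient of f: grad f(x) = Q x + c = (0, 0)
Constraint values g_i(x) = a_i^T x - b_i:
  g_1((3, 0)) = 3
Stationarity residual: grad f(x) + sum_i lambda_i a_i = (0, 0)
  -> stationarity OK
Primal feasibility (all g_i <= 0): FAILS
Dual feasibility (all lambda_i >= 0): OK
Complementary slackness (lambda_i * g_i(x) = 0 for all i): OK

Verdict: the first failing condition is primal_feasibility -> primal.

primal


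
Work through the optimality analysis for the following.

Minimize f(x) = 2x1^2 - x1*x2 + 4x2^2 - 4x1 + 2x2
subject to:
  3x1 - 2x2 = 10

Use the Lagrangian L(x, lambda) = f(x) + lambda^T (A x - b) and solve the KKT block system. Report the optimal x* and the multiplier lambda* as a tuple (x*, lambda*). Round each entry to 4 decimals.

Form the Lagrangian:
  L(x, lambda) = (1/2) x^T Q x + c^T x + lambda^T (A x - b)
Stationarity (grad_x L = 0): Q x + c + A^T lambda = 0.
Primal feasibility: A x = b.

This gives the KKT block system:
  [ Q   A^T ] [ x     ]   [-c ]
  [ A    0  ] [ lambda ] = [ b ]

Solving the linear system:
  x*      = (2.9474, -0.5789)
  lambda* = (-2.7895)
  f(x*)   = 7.4737

x* = (2.9474, -0.5789), lambda* = (-2.7895)


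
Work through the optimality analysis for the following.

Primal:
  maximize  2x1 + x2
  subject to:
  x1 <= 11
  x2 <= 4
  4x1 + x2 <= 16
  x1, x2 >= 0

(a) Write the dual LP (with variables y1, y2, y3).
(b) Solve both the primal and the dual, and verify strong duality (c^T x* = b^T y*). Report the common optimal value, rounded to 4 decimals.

The standard primal-dual pair for 'max c^T x s.t. A x <= b, x >= 0' is:
  Dual:  min b^T y  s.t.  A^T y >= c,  y >= 0.

So the dual LP is:
  minimize  11y1 + 4y2 + 16y3
  subject to:
    y1 + 4y3 >= 2
    y2 + y3 >= 1
    y1, y2, y3 >= 0

Solving the primal: x* = (3, 4).
  primal value c^T x* = 10.
Solving the dual: y* = (0, 0.5, 0.5).
  dual value b^T y* = 10.
Strong duality: c^T x* = b^T y*. Confirmed.

10


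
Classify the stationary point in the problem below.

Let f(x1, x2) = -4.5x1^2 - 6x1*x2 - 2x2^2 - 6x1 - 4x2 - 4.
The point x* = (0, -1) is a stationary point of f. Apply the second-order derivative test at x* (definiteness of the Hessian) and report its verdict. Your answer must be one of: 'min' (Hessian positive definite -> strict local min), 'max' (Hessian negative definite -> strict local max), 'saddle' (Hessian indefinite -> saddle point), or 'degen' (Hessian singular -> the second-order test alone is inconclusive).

Compute the Hessian H = grad^2 f:
  H = [[-9, -6], [-6, -4]]
Verify stationarity: grad f(x*) = H x* + g = (0, 0).
Eigenvalues of H: -13, 0.
H has a zero eigenvalue (singular; negative semidefinite but not definite), so H is neither positive definite, negative definite, nor indefinite. The second-order test alone is inconclusive -> degen.
(Indeed, f is constant along the null direction of H through x*, so x* is not a strict local extremum.)

degen


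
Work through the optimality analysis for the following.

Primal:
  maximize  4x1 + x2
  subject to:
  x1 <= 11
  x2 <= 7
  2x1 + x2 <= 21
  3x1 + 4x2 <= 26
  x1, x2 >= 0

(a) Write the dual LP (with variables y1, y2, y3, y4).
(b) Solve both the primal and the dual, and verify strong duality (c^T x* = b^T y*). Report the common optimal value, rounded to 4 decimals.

The standard primal-dual pair for 'max c^T x s.t. A x <= b, x >= 0' is:
  Dual:  min b^T y  s.t.  A^T y >= c,  y >= 0.

So the dual LP is:
  minimize  11y1 + 7y2 + 21y3 + 26y4
  subject to:
    y1 + 2y3 + 3y4 >= 4
    y2 + y3 + 4y4 >= 1
    y1, y2, y3, y4 >= 0

Solving the primal: x* = (8.6667, 0).
  primal value c^T x* = 34.6667.
Solving the dual: y* = (0, 0, 0, 1.3333).
  dual value b^T y* = 34.6667.
Strong duality: c^T x* = b^T y*. Confirmed.

34.6667


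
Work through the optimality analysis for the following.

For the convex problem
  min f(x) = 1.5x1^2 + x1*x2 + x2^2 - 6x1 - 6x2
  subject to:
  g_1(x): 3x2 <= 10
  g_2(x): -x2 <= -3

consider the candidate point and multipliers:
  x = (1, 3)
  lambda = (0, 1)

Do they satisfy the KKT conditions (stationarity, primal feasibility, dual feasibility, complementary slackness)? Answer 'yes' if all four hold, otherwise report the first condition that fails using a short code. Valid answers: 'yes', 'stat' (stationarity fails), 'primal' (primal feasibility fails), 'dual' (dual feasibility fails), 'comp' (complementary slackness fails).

Gradient of f: grad f(x) = Q x + c = (0, 1)
Constraint values g_i(x) = a_i^T x - b_i:
  g_1((1, 3)) = -1
  g_2((1, 3)) = 0
Stationarity residual: grad f(x) + sum_i lambda_i a_i = (0, 0)
  -> stationarity OK
Primal feasibility (all g_i <= 0): OK
Dual feasibility (all lambda_i >= 0): OK
Complementary slackness (lambda_i * g_i(x) = 0 for all i): OK

Verdict: yes, KKT holds.

yes


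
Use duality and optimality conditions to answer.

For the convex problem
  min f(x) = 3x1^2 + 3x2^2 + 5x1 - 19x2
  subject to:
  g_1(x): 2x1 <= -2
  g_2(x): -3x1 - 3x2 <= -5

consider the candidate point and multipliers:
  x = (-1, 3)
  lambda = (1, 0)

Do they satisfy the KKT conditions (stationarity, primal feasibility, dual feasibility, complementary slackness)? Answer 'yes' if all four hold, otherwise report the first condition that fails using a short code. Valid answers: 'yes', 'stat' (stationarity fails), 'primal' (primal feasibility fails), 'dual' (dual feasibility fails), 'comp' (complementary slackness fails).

Gradient of f: grad f(x) = Q x + c = (-1, -1)
Constraint values g_i(x) = a_i^T x - b_i:
  g_1((-1, 3)) = 0
  g_2((-1, 3)) = -1
Stationarity residual: grad f(x) + sum_i lambda_i a_i = (1, -1)
  -> stationarity FAILS
Primal feasibility (all g_i <= 0): OK
Dual feasibility (all lambda_i >= 0): OK
Complementary slackness (lambda_i * g_i(x) = 0 for all i): OK

Verdict: the first failing condition is stationarity -> stat.

stat


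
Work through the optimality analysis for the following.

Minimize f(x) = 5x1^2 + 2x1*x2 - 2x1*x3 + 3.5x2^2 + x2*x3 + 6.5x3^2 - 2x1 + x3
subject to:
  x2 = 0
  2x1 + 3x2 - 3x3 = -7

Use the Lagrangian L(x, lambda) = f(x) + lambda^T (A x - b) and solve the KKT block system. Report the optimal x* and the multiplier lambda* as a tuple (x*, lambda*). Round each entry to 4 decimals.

Form the Lagrangian:
  L(x, lambda) = (1/2) x^T Q x + c^T x + lambda^T (A x - b)
Stationarity (grad_x L = 0): Q x + c + A^T lambda = 0.
Primal feasibility: A x = b.

This gives the KKT block system:
  [ Q   A^T ] [ x     ]   [-c ]
  [ A    0  ] [ lambda ] = [ b ]

Solving the linear system:
  x*      = (-1.0847, 0, 1.6102)
  lambda* = (-23.5424, 8.0339)
  f(x*)   = 30.0085

x* = (-1.0847, 0, 1.6102), lambda* = (-23.5424, 8.0339)


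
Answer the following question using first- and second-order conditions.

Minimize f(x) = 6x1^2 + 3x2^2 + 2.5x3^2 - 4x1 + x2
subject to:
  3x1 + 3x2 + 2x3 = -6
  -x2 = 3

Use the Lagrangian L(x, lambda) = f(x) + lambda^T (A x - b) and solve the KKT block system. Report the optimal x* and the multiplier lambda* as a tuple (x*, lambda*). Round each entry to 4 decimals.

Form the Lagrangian:
  L(x, lambda) = (1/2) x^T Q x + c^T x + lambda^T (A x - b)
Stationarity (grad_x L = 0): Q x + c + A^T lambda = 0.
Primal feasibility: A x = b.

This gives the KKT block system:
  [ Q   A^T ] [ x     ]   [-c ]
  [ A    0  ] [ lambda ] = [ b ]

Solving the linear system:
  x*      = (0.6559, -3, 0.5161)
  lambda* = (-1.2903, -20.871)
  f(x*)   = 24.6237

x* = (0.6559, -3, 0.5161), lambda* = (-1.2903, -20.871)


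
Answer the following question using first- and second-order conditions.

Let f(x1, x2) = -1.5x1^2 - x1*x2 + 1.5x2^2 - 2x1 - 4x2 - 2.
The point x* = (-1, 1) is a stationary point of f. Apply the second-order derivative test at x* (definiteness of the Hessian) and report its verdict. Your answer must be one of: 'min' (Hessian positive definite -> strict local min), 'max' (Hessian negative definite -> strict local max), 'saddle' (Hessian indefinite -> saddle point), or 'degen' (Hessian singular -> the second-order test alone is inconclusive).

Compute the Hessian H = grad^2 f:
  H = [[-3, -1], [-1, 3]]
Verify stationarity: grad f(x*) = H x* + g = (0, 0).
Eigenvalues of H: -3.1623, 3.1623.
Eigenvalues have mixed signs, so H is indefinite -> x* is a saddle point.

saddle


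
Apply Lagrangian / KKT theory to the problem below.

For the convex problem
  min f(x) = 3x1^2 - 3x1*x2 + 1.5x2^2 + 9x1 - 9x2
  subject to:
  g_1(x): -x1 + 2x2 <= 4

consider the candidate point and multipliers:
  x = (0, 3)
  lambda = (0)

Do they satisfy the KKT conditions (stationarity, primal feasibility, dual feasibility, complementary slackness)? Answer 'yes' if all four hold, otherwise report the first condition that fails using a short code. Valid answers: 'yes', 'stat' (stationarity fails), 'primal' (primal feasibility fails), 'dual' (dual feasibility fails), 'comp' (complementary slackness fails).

Gradient of f: grad f(x) = Q x + c = (0, 0)
Constraint values g_i(x) = a_i^T x - b_i:
  g_1((0, 3)) = 2
Stationarity residual: grad f(x) + sum_i lambda_i a_i = (0, 0)
  -> stationarity OK
Primal feasibility (all g_i <= 0): FAILS
Dual feasibility (all lambda_i >= 0): OK
Complementary slackness (lambda_i * g_i(x) = 0 for all i): OK

Verdict: the first failing condition is primal_feasibility -> primal.

primal


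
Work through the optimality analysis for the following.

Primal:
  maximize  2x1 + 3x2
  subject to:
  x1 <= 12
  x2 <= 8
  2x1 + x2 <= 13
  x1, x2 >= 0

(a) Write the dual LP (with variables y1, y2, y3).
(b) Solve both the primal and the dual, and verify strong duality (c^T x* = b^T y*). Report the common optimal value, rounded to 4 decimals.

The standard primal-dual pair for 'max c^T x s.t. A x <= b, x >= 0' is:
  Dual:  min b^T y  s.t.  A^T y >= c,  y >= 0.

So the dual LP is:
  minimize  12y1 + 8y2 + 13y3
  subject to:
    y1 + 2y3 >= 2
    y2 + y3 >= 3
    y1, y2, y3 >= 0

Solving the primal: x* = (2.5, 8).
  primal value c^T x* = 29.
Solving the dual: y* = (0, 2, 1).
  dual value b^T y* = 29.
Strong duality: c^T x* = b^T y*. Confirmed.

29


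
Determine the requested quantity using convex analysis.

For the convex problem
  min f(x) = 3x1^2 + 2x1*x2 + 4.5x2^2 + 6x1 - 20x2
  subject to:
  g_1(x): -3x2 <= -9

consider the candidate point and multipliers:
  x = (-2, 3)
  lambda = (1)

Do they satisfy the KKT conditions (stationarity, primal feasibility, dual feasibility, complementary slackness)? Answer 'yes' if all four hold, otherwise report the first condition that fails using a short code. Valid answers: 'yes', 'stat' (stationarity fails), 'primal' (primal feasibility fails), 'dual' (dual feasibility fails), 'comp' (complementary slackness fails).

Gradient of f: grad f(x) = Q x + c = (0, 3)
Constraint values g_i(x) = a_i^T x - b_i:
  g_1((-2, 3)) = 0
Stationarity residual: grad f(x) + sum_i lambda_i a_i = (0, 0)
  -> stationarity OK
Primal feasibility (all g_i <= 0): OK
Dual feasibility (all lambda_i >= 0): OK
Complementary slackness (lambda_i * g_i(x) = 0 for all i): OK

Verdict: yes, KKT holds.

yes


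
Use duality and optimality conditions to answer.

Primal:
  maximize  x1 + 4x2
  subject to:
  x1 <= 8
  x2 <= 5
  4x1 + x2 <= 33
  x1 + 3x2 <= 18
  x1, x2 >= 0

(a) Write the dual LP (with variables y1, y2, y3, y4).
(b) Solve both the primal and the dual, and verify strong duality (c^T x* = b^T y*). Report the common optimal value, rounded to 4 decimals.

The standard primal-dual pair for 'max c^T x s.t. A x <= b, x >= 0' is:
  Dual:  min b^T y  s.t.  A^T y >= c,  y >= 0.

So the dual LP is:
  minimize  8y1 + 5y2 + 33y3 + 18y4
  subject to:
    y1 + 4y3 + y4 >= 1
    y2 + y3 + 3y4 >= 4
    y1, y2, y3, y4 >= 0

Solving the primal: x* = (3, 5).
  primal value c^T x* = 23.
Solving the dual: y* = (0, 1, 0, 1).
  dual value b^T y* = 23.
Strong duality: c^T x* = b^T y*. Confirmed.

23


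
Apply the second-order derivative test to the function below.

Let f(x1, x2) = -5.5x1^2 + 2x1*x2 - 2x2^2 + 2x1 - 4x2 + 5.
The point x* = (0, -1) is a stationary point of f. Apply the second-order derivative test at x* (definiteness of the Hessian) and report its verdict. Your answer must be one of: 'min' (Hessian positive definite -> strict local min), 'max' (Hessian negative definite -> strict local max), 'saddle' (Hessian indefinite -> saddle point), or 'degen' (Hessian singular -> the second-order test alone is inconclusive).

Compute the Hessian H = grad^2 f:
  H = [[-11, 2], [2, -4]]
Verify stationarity: grad f(x*) = H x* + g = (0, 0).
Eigenvalues of H: -11.5311, -3.4689.
Both eigenvalues < 0, so H is negative definite -> x* is a strict local max.

max


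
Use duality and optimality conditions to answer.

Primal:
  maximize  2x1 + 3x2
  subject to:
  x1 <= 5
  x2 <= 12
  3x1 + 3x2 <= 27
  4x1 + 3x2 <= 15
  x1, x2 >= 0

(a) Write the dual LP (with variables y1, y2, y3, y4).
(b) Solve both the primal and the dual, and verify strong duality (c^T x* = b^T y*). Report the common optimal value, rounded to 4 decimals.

The standard primal-dual pair for 'max c^T x s.t. A x <= b, x >= 0' is:
  Dual:  min b^T y  s.t.  A^T y >= c,  y >= 0.

So the dual LP is:
  minimize  5y1 + 12y2 + 27y3 + 15y4
  subject to:
    y1 + 3y3 + 4y4 >= 2
    y2 + 3y3 + 3y4 >= 3
    y1, y2, y3, y4 >= 0

Solving the primal: x* = (0, 5).
  primal value c^T x* = 15.
Solving the dual: y* = (0, 0, 0, 1).
  dual value b^T y* = 15.
Strong duality: c^T x* = b^T y*. Confirmed.

15


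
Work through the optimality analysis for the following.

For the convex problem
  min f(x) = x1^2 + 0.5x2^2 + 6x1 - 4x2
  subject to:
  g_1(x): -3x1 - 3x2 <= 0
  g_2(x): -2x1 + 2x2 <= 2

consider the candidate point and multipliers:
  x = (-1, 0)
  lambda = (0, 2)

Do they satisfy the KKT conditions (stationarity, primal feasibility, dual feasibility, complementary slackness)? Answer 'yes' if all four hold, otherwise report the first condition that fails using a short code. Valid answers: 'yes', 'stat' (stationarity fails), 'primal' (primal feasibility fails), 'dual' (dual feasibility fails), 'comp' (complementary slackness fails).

Gradient of f: grad f(x) = Q x + c = (4, -4)
Constraint values g_i(x) = a_i^T x - b_i:
  g_1((-1, 0)) = 3
  g_2((-1, 0)) = 0
Stationarity residual: grad f(x) + sum_i lambda_i a_i = (0, 0)
  -> stationarity OK
Primal feasibility (all g_i <= 0): FAILS
Dual feasibility (all lambda_i >= 0): OK
Complementary slackness (lambda_i * g_i(x) = 0 for all i): OK

Verdict: the first failing condition is primal_feasibility -> primal.

primal


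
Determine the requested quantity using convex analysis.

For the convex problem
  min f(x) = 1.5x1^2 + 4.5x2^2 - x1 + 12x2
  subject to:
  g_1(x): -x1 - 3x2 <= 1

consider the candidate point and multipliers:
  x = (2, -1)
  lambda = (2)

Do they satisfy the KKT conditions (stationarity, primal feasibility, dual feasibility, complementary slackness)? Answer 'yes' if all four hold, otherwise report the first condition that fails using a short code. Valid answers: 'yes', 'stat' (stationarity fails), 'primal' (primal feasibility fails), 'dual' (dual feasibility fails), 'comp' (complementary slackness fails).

Gradient of f: grad f(x) = Q x + c = (5, 3)
Constraint values g_i(x) = a_i^T x - b_i:
  g_1((2, -1)) = 0
Stationarity residual: grad f(x) + sum_i lambda_i a_i = (3, -3)
  -> stationarity FAILS
Primal feasibility (all g_i <= 0): OK
Dual feasibility (all lambda_i >= 0): OK
Complementary slackness (lambda_i * g_i(x) = 0 for all i): OK

Verdict: the first failing condition is stationarity -> stat.

stat


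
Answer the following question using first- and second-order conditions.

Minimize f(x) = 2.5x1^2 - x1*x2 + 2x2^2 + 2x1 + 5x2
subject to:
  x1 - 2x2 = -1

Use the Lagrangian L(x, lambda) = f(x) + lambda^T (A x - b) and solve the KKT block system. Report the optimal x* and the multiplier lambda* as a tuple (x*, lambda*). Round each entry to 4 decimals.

Form the Lagrangian:
  L(x, lambda) = (1/2) x^T Q x + c^T x + lambda^T (A x - b)
Stationarity (grad_x L = 0): Q x + c + A^T lambda = 0.
Primal feasibility: A x = b.

This gives the KKT block system:
  [ Q   A^T ] [ x     ]   [-c ]
  [ A    0  ] [ lambda ] = [ b ]

Solving the linear system:
  x*      = (-1, 0)
  lambda* = (3)
  f(x*)   = 0.5

x* = (-1, 0), lambda* = (3)


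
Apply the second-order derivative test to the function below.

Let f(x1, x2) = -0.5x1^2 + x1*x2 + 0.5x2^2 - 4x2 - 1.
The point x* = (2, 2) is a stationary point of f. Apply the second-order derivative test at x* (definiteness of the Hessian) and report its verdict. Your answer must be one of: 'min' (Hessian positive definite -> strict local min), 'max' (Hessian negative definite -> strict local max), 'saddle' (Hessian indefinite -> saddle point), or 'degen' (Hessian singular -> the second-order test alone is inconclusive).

Compute the Hessian H = grad^2 f:
  H = [[-1, 1], [1, 1]]
Verify stationarity: grad f(x*) = H x* + g = (0, 0).
Eigenvalues of H: -1.4142, 1.4142.
Eigenvalues have mixed signs, so H is indefinite -> x* is a saddle point.

saddle


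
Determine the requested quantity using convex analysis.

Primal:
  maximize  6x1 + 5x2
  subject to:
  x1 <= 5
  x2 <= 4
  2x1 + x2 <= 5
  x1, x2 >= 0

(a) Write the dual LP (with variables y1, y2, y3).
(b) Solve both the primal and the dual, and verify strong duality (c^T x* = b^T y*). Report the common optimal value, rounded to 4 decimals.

The standard primal-dual pair for 'max c^T x s.t. A x <= b, x >= 0' is:
  Dual:  min b^T y  s.t.  A^T y >= c,  y >= 0.

So the dual LP is:
  minimize  5y1 + 4y2 + 5y3
  subject to:
    y1 + 2y3 >= 6
    y2 + y3 >= 5
    y1, y2, y3 >= 0

Solving the primal: x* = (0.5, 4).
  primal value c^T x* = 23.
Solving the dual: y* = (0, 2, 3).
  dual value b^T y* = 23.
Strong duality: c^T x* = b^T y*. Confirmed.

23


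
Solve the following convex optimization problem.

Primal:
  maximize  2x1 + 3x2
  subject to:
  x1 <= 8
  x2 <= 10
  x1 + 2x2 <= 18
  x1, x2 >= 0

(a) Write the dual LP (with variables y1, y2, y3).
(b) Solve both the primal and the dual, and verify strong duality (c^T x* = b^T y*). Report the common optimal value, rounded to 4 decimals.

The standard primal-dual pair for 'max c^T x s.t. A x <= b, x >= 0' is:
  Dual:  min b^T y  s.t.  A^T y >= c,  y >= 0.

So the dual LP is:
  minimize  8y1 + 10y2 + 18y3
  subject to:
    y1 + y3 >= 2
    y2 + 2y3 >= 3
    y1, y2, y3 >= 0

Solving the primal: x* = (8, 5).
  primal value c^T x* = 31.
Solving the dual: y* = (0.5, 0, 1.5).
  dual value b^T y* = 31.
Strong duality: c^T x* = b^T y*. Confirmed.

31


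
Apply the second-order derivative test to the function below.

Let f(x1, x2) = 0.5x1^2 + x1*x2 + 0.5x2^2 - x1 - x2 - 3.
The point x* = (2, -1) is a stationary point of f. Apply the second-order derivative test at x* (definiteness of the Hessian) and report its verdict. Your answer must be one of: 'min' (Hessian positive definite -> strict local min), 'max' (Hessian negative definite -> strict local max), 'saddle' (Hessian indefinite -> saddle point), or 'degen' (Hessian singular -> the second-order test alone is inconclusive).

Compute the Hessian H = grad^2 f:
  H = [[1, 1], [1, 1]]
Verify stationarity: grad f(x*) = H x* + g = (0, 0).
Eigenvalues of H: 0, 2.
H has a zero eigenvalue (singular; positive semidefinite but not definite), so H is neither positive definite, negative definite, nor indefinite. The second-order test alone is inconclusive -> degen.
(Indeed, f is constant along the null direction of H through x*, so x* is not a strict local extremum.)

degen


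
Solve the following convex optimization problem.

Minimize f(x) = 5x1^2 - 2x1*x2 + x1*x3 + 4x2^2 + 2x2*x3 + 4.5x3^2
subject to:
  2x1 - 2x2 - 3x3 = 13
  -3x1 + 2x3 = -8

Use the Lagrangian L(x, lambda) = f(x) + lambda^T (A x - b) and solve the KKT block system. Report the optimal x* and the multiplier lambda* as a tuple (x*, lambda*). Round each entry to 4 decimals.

Form the Lagrangian:
  L(x, lambda) = (1/2) x^T Q x + c^T x + lambda^T (A x - b)
Stationarity (grad_x L = 0): Q x + c + A^T lambda = 0.
Primal feasibility: A x = b.

This gives the KKT block system:
  [ Q   A^T ] [ x     ]   [-c ]
  [ A    0  ] [ lambda ] = [ b ]

Solving the linear system:
  x*      = (1.0058, -1.7572, -2.4913)
  lambda* = (-10.526, -3.3237)
  f(x*)   = 55.1243

x* = (1.0058, -1.7572, -2.4913), lambda* = (-10.526, -3.3237)


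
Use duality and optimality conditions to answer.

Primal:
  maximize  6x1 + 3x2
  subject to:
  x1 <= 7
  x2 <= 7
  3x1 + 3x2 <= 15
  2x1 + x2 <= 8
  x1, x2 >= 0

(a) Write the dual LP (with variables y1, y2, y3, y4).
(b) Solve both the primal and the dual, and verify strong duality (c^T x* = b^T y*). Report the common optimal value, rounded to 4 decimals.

The standard primal-dual pair for 'max c^T x s.t. A x <= b, x >= 0' is:
  Dual:  min b^T y  s.t.  A^T y >= c,  y >= 0.

So the dual LP is:
  minimize  7y1 + 7y2 + 15y3 + 8y4
  subject to:
    y1 + 3y3 + 2y4 >= 6
    y2 + 3y3 + y4 >= 3
    y1, y2, y3, y4 >= 0

Solving the primal: x* = (4, 0).
  primal value c^T x* = 24.
Solving the dual: y* = (0, 0, 0, 3).
  dual value b^T y* = 24.
Strong duality: c^T x* = b^T y*. Confirmed.

24


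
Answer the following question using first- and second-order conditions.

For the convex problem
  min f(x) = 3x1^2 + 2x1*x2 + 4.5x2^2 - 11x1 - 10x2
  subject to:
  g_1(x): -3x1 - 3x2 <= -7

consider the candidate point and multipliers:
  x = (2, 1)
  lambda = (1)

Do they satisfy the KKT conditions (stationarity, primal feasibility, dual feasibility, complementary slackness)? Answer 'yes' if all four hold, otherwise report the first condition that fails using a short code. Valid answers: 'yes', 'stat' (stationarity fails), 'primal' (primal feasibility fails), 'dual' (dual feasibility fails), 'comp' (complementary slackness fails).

Gradient of f: grad f(x) = Q x + c = (3, 3)
Constraint values g_i(x) = a_i^T x - b_i:
  g_1((2, 1)) = -2
Stationarity residual: grad f(x) + sum_i lambda_i a_i = (0, 0)
  -> stationarity OK
Primal feasibility (all g_i <= 0): OK
Dual feasibility (all lambda_i >= 0): OK
Complementary slackness (lambda_i * g_i(x) = 0 for all i): FAILS

Verdict: the first failing condition is complementary_slackness -> comp.

comp


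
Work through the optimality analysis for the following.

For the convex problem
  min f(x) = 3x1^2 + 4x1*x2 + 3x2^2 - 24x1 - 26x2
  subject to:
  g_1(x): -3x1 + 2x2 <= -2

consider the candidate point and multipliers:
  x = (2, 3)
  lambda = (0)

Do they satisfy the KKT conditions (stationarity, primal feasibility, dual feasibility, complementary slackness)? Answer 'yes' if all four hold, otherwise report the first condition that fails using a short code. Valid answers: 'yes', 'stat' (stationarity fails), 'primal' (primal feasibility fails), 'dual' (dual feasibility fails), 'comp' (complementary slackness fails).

Gradient of f: grad f(x) = Q x + c = (0, 0)
Constraint values g_i(x) = a_i^T x - b_i:
  g_1((2, 3)) = 2
Stationarity residual: grad f(x) + sum_i lambda_i a_i = (0, 0)
  -> stationarity OK
Primal feasibility (all g_i <= 0): FAILS
Dual feasibility (all lambda_i >= 0): OK
Complementary slackness (lambda_i * g_i(x) = 0 for all i): OK

Verdict: the first failing condition is primal_feasibility -> primal.

primal


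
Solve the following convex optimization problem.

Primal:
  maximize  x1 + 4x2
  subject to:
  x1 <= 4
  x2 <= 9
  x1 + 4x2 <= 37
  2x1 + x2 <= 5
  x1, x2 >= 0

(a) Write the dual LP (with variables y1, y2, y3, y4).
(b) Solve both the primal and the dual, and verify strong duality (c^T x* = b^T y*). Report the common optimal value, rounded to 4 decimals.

The standard primal-dual pair for 'max c^T x s.t. A x <= b, x >= 0' is:
  Dual:  min b^T y  s.t.  A^T y >= c,  y >= 0.

So the dual LP is:
  minimize  4y1 + 9y2 + 37y3 + 5y4
  subject to:
    y1 + y3 + 2y4 >= 1
    y2 + 4y3 + y4 >= 4
    y1, y2, y3, y4 >= 0

Solving the primal: x* = (0, 5).
  primal value c^T x* = 20.
Solving the dual: y* = (0, 0, 0, 4).
  dual value b^T y* = 20.
Strong duality: c^T x* = b^T y*. Confirmed.

20


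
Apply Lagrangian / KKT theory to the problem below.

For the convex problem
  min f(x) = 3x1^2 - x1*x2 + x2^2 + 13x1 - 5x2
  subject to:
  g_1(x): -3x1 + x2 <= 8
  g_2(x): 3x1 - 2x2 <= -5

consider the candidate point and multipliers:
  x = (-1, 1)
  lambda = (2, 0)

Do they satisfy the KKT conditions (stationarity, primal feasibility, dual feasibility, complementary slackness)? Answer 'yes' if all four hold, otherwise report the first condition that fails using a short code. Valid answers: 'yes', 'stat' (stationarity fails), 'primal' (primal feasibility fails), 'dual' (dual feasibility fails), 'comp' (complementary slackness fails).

Gradient of f: grad f(x) = Q x + c = (6, -2)
Constraint values g_i(x) = a_i^T x - b_i:
  g_1((-1, 1)) = -4
  g_2((-1, 1)) = 0
Stationarity residual: grad f(x) + sum_i lambda_i a_i = (0, 0)
  -> stationarity OK
Primal feasibility (all g_i <= 0): OK
Dual feasibility (all lambda_i >= 0): OK
Complementary slackness (lambda_i * g_i(x) = 0 for all i): FAILS

Verdict: the first failing condition is complementary_slackness -> comp.

comp


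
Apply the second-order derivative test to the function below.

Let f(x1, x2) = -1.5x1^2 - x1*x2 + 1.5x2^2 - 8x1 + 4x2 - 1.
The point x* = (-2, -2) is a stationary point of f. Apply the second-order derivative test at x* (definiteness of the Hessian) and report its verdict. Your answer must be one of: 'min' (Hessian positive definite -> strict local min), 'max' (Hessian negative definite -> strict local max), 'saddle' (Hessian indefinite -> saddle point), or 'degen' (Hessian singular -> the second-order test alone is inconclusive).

Compute the Hessian H = grad^2 f:
  H = [[-3, -1], [-1, 3]]
Verify stationarity: grad f(x*) = H x* + g = (0, 0).
Eigenvalues of H: -3.1623, 3.1623.
Eigenvalues have mixed signs, so H is indefinite -> x* is a saddle point.

saddle


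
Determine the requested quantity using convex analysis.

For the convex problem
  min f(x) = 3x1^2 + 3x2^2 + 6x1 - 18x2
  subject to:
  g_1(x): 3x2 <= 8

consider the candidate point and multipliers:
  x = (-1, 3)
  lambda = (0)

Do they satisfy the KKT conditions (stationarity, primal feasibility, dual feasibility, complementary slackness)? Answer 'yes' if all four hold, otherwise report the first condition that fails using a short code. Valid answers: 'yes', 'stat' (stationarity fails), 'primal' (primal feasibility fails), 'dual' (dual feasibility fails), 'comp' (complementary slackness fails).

Gradient of f: grad f(x) = Q x + c = (0, 0)
Constraint values g_i(x) = a_i^T x - b_i:
  g_1((-1, 3)) = 1
Stationarity residual: grad f(x) + sum_i lambda_i a_i = (0, 0)
  -> stationarity OK
Primal feasibility (all g_i <= 0): FAILS
Dual feasibility (all lambda_i >= 0): OK
Complementary slackness (lambda_i * g_i(x) = 0 for all i): OK

Verdict: the first failing condition is primal_feasibility -> primal.

primal


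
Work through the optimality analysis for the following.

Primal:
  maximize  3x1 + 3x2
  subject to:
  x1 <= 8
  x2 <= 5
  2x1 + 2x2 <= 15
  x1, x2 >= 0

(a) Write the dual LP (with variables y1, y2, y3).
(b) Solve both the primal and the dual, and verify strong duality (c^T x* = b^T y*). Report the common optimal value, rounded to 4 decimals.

The standard primal-dual pair for 'max c^T x s.t. A x <= b, x >= 0' is:
  Dual:  min b^T y  s.t.  A^T y >= c,  y >= 0.

So the dual LP is:
  minimize  8y1 + 5y2 + 15y3
  subject to:
    y1 + 2y3 >= 3
    y2 + 2y3 >= 3
    y1, y2, y3 >= 0

Solving the primal: x* = (7.5, 0).
  primal value c^T x* = 22.5.
Solving the dual: y* = (0, 0, 1.5).
  dual value b^T y* = 22.5.
Strong duality: c^T x* = b^T y*. Confirmed.

22.5


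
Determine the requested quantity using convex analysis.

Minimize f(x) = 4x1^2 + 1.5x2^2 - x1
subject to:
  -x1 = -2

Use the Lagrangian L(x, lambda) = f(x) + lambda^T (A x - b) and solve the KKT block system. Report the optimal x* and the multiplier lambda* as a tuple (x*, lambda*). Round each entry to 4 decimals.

Form the Lagrangian:
  L(x, lambda) = (1/2) x^T Q x + c^T x + lambda^T (A x - b)
Stationarity (grad_x L = 0): Q x + c + A^T lambda = 0.
Primal feasibility: A x = b.

This gives the KKT block system:
  [ Q   A^T ] [ x     ]   [-c ]
  [ A    0  ] [ lambda ] = [ b ]

Solving the linear system:
  x*      = (2, 0)
  lambda* = (15)
  f(x*)   = 14

x* = (2, 0), lambda* = (15)


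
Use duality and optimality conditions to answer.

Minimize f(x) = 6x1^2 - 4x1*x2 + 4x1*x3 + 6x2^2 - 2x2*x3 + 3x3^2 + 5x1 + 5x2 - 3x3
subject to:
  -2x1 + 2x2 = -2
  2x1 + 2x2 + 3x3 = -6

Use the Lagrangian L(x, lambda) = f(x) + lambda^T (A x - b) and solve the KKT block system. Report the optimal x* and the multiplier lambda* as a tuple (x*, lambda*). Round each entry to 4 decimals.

Form the Lagrangian:
  L(x, lambda) = (1/2) x^T Q x + c^T x + lambda^T (A x - b)
Stationarity (grad_x L = 0): Q x + c + A^T lambda = 0.
Primal feasibility: A x = b.

This gives the KKT block system:
  [ Q   A^T ] [ x     ]   [-c ]
  [ A    0  ] [ lambda ] = [ b ]

Solving the linear system:
  x*      = (-0.5313, -1.5313, -0.625)
  lambda* = (3.0625, 1.9375)
  f(x*)   = 4.6563

x* = (-0.5313, -1.5313, -0.625), lambda* = (3.0625, 1.9375)


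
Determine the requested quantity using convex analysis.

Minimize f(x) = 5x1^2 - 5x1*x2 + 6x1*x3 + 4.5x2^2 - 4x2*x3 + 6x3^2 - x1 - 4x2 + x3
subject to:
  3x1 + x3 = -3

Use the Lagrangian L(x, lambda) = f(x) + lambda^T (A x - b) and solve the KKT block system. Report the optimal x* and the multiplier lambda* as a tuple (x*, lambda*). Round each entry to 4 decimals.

Form the Lagrangian:
  L(x, lambda) = (1/2) x^T Q x + c^T x + lambda^T (A x - b)
Stationarity (grad_x L = 0): Q x + c + A^T lambda = 0.
Primal feasibility: A x = b.

This gives the KKT block system:
  [ Q   A^T ] [ x     ]   [-c ]
  [ A    0  ] [ lambda ] = [ b ]

Solving the linear system:
  x*      = (-1.0421, -0.0784, 0.1263)
  lambda* = (3.4238)
  f(x*)   = 5.8766

x* = (-1.0421, -0.0784, 0.1263), lambda* = (3.4238)


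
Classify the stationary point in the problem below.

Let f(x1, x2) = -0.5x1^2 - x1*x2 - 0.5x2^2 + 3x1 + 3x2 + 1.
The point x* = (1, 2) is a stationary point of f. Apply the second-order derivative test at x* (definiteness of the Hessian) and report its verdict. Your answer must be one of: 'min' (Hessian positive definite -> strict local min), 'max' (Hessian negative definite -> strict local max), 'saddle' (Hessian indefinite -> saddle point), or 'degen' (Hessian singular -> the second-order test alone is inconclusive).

Compute the Hessian H = grad^2 f:
  H = [[-1, -1], [-1, -1]]
Verify stationarity: grad f(x*) = H x* + g = (0, 0).
Eigenvalues of H: -2, 0.
H has a zero eigenvalue (singular; negative semidefinite but not definite), so H is neither positive definite, negative definite, nor indefinite. The second-order test alone is inconclusive -> degen.
(Indeed, f is constant along the null direction of H through x*, so x* is not a strict local extremum.)

degen


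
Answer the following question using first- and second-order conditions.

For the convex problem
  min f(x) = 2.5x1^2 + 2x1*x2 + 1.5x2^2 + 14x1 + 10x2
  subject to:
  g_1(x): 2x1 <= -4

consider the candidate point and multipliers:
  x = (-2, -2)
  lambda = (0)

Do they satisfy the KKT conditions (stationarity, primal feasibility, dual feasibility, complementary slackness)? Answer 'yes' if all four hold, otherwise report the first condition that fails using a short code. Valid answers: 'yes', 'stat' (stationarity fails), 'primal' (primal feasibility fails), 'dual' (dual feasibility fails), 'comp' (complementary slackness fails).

Gradient of f: grad f(x) = Q x + c = (0, 0)
Constraint values g_i(x) = a_i^T x - b_i:
  g_1((-2, -2)) = 0
Stationarity residual: grad f(x) + sum_i lambda_i a_i = (0, 0)
  -> stationarity OK
Primal feasibility (all g_i <= 0): OK
Dual feasibility (all lambda_i >= 0): OK
Complementary slackness (lambda_i * g_i(x) = 0 for all i): OK

Verdict: yes, KKT holds.

yes
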